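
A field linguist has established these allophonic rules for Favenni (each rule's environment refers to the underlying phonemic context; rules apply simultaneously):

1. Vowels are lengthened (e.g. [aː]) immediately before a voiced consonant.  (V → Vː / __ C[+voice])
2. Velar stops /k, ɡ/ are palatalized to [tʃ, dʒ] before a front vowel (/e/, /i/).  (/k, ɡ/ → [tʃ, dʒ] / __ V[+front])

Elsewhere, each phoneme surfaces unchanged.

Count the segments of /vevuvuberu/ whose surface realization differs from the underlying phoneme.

4

Segments that undergo a rule: /e/ → [eː] (rule 1); /u/ → [uː] (rule 1); /u/ → [uː] (rule 1); /e/ → [eː] (rule 1).
All other segments surface unchanged.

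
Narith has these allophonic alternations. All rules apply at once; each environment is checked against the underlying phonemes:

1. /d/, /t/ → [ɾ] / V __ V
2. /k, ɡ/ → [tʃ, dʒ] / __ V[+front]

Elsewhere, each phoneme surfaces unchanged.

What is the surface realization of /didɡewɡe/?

/d/ (word-initial): rule 1 targets it, but not between two vowels → unchanged [d].
/i/ — not in any rule's target class → [i].
/d/ (between /i/ and /ɡ/) fails the environment for rule 1, so it stays [d].
Rule 2 applies to /ɡ/ (between /d/ and /e/: before a front vowel) → [dʒ].
/e/ (between /ɡ/ and /w/): no rule targets it → [e].
/w/ stays [w].
/ɡ/ (between /w/ and /e/) occurs before a front vowel → [dʒ] by rule 2.
/e/ — not in any rule's target class → [e].

[diddʒewdʒe]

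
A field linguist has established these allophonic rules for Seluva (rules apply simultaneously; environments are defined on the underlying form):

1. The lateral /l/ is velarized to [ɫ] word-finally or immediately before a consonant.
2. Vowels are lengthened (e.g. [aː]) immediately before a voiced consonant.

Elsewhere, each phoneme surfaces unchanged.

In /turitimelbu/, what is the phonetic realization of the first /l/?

/l/ — between /e/ and /b/, word-finally or immediately before a consonant — surfaces as [ɫ] (rule 1).

[ɫ]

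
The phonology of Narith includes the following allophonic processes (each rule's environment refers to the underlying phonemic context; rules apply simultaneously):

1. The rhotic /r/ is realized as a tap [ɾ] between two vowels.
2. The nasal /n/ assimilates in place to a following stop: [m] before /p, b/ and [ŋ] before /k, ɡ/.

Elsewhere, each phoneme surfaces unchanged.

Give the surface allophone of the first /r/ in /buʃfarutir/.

[ɾ]

/r/ meets the environment for rule 1 (between two vowels) → [ɾ].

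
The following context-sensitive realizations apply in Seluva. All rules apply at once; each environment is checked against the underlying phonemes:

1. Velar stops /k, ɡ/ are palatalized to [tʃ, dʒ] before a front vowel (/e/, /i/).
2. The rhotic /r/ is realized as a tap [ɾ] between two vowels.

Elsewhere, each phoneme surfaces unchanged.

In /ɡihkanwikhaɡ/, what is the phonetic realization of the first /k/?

[k]

/k/ (between /h/ and /a/) is in the target of rule 1 but the environment (before a front vowel) is not met → [k].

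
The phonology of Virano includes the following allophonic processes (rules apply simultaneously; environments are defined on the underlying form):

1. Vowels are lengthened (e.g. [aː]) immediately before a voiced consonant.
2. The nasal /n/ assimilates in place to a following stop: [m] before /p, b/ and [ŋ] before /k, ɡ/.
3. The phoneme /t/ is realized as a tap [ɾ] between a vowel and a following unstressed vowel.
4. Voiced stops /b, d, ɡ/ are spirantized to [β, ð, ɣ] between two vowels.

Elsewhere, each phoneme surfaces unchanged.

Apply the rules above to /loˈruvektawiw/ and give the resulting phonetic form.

/o/ (between /l/ and /r/): before a voiced consonant, so rule 1 applies → [oː].
/u/ (between /r/ and /v/) occurs before a voiced consonant → [uː] by rule 1.
/e/ (between /v/ and /k/) fails the environment for rule 1, so it stays [e].
/t/ (between /k/ and /a/) is in the target of rule 3 but the environment (between a vowel and a following unstressed vowel) is not met → [t].
/a/ (between /t/ and /w/) occurs before a voiced consonant → [aː] by rule 1.
/i/ meets the environment for rule 1 (before a voiced consonant) → [iː].

[loːˈruːvektaːwiːw]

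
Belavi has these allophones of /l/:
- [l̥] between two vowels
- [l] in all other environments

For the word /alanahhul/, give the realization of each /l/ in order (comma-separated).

[l̥], [l]

Occurrence 1 (position 2): between two vowels → [l̥].
Occurrence 2 (position 9): no conditioning environment matches → elsewhere allophone [l].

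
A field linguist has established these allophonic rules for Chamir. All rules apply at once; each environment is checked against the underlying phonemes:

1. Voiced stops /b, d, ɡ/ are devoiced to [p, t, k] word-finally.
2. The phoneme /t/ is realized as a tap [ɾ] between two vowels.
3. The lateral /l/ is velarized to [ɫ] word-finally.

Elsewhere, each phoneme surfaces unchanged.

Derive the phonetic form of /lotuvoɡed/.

[loɾuvoɡet]

/l/ — word-initial; rule 3 does not apply here → [l].
/o/ (between /l/ and /t/) is unaffected → [o].
/t/ — between /o/ and /u/, between two vowels — surfaces as [ɾ] (rule 2).
/u/ (between /t/ and /v/) is unaffected → [u].
/v/ stays [v].
/o/ stays [o].
/ɡ/ (between /o/ and /e/): rule 1 targets it, but not word-finally → unchanged [ɡ].
/e/ — not in any rule's target class → [e].
/d/ (word-final): word-finally, so rule 1 applies → [t].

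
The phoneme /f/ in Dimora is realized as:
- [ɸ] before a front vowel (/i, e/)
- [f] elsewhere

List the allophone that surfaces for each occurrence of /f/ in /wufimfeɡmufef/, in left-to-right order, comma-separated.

Occurrence 1 (position 3): before a front vowel (/i, e/) → [ɸ].
Occurrence 2 (position 6): before a front vowel (/i, e/) → [ɸ].
Occurrence 3 (position 11): before a front vowel (/i, e/) → [ɸ].
Occurrence 4 (position 13): no conditioning environment matches → elsewhere allophone [f].

[ɸ], [ɸ], [ɸ], [f]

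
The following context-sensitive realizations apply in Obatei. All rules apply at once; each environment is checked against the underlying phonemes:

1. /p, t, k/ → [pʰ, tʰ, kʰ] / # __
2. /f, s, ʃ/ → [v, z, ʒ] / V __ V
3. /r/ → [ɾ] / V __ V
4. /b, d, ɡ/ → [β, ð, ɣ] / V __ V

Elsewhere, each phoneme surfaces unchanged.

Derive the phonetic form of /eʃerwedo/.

/ʃ/ (between /e/ and /e/): between two vowels, so rule 2 applies → [ʒ].
/r/ (between /e/ and /w/) is in the target of rule 3 but the environment (between two vowels) is not met → [r].
Rule 4 applies to /d/ (between /e/ and /o/: between two vowels) → [ð].

[eʒerweðo]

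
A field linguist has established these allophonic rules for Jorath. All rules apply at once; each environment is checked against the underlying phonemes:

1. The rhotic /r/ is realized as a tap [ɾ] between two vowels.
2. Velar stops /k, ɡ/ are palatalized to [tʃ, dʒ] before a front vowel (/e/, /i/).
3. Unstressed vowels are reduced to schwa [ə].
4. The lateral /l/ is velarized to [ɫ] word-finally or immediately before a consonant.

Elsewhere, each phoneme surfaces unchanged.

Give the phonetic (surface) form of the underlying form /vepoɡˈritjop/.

[vəpəɡˈritjəp]

/v/ (word-initial): no rule targets it → [v].
Rule 3 applies to /e/ (between /v/ and /p/: in an unstressed syllable) → [ə].
/p/ (between /e/ and /o/) is unaffected → [p].
/o/ (between /p/ and /ɡ/) occurs in an unstressed syllable → [ə] by rule 3.
/ɡ/ — between /o/ and /r/; rule 2 does not apply here → [ɡ].
/r/ — between /ɡ/ and /i/; rule 1 does not apply here → [r].
/i/ — between /r/ and /t/; rule 3 does not apply here → [i].
/t/ (between /i/ and /j/): no rule targets it → [t].
/j/ (between /t/ and /o/) is unaffected → [j].
/o/ (between /j/ and /p/): in an unstressed syllable, so rule 3 applies → [ə].
/p/ (word-final): no rule targets it → [p].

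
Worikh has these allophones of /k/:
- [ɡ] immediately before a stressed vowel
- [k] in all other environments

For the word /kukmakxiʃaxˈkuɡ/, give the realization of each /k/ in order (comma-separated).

[k], [k], [k], [ɡ]

Occurrence 1 (position 1): no conditioning environment matches → elsewhere allophone [k].
Occurrence 2 (position 3): no conditioning environment matches → elsewhere allophone [k].
Occurrence 3 (position 6): no conditioning environment matches → elsewhere allophone [k].
Occurrence 4 (position 12): immediately before a stressed vowel → [ɡ].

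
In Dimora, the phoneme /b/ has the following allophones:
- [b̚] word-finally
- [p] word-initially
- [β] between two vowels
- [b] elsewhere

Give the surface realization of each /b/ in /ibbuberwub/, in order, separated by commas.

[b], [b], [β], [b̚]

Occurrence 1 (position 2): no conditioning environment matches → elsewhere allophone [b].
Occurrence 2 (position 3): no conditioning environment matches → elsewhere allophone [b].
Occurrence 3 (position 5): between two vowels → [β].
Occurrence 4 (position 10): word-finally → [b̚].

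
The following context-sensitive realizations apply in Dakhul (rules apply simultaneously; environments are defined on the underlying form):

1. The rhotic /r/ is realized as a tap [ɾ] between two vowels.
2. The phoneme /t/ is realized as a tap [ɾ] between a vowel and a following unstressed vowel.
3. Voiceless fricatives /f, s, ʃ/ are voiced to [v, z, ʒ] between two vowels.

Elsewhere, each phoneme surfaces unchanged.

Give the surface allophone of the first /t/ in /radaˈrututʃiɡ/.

/t/ meets the environment for rule 2 (between a vowel and a following unstressed vowel) → [ɾ].

[ɾ]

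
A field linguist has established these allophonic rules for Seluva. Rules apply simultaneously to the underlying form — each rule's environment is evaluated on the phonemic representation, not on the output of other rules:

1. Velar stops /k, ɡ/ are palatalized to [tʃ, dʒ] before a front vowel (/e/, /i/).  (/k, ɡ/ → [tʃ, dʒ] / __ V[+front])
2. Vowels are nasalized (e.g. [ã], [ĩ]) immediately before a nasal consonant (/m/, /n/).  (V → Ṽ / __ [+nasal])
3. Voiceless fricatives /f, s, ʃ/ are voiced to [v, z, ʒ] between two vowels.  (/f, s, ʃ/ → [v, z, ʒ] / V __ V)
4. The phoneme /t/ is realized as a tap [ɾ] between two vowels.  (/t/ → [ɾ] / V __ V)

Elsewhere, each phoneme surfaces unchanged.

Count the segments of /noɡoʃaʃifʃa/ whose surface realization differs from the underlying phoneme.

Segments that undergo a rule: /ʃ/ → [ʒ] (rule 3); /ʃ/ → [ʒ] (rule 3).
All other segments surface unchanged.

2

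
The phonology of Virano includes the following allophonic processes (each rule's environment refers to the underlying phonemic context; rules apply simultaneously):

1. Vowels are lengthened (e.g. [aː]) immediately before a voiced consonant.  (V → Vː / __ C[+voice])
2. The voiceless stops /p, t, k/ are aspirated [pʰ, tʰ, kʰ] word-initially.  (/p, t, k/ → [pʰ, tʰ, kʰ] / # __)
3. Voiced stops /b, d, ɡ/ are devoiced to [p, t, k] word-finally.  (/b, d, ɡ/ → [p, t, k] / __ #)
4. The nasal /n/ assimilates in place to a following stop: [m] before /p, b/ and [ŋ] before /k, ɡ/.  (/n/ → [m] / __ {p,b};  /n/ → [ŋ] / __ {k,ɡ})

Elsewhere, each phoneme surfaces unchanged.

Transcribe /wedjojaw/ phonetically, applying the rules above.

[weːdjoːjaːw]

/e/ meets the environment for rule 1 (before a voiced consonant) → [eː].
/d/ (between /e/ and /j/): rule 3 targets it, but not word-finally → unchanged [d].
/o/ — between /j/ and /j/, before a voiced consonant — surfaces as [oː] (rule 1).
/a/ (between /j/ and /w/): before a voiced consonant, so rule 1 applies → [aː].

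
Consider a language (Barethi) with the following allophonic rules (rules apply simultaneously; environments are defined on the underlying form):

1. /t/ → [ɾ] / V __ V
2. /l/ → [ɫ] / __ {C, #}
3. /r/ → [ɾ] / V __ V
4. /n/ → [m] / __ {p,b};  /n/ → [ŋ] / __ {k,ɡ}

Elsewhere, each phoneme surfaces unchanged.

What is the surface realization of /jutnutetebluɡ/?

[jutnuɾeɾebluɡ]

/j/ (word-initial): no rule targets it → [j].
/u/ (between /j/ and /t/) is unaffected → [u].
/t/ (between /u/ and /n/) is in the target of rule 1 but the environment (between two vowels) is not met → [t].
/n/ — between /t/ and /u/; rule 4 does not apply here → [n].
/u/ (between /n/ and /t/) is unaffected → [u].
/t/ (between /u/ and /e/) occurs between two vowels → [ɾ] by rule 1.
/e/ stays [e].
/t/ — between /e/ and /e/, between two vowels — surfaces as [ɾ] (rule 1).
/e/ (between /t/ and /b/) is unaffected → [e].
/b/ — not in any rule's target class → [b].
/l/ (between /b/ and /u/) fails the environment for rule 2, so it stays [l].
/u/ (between /l/ and /ɡ/): no rule targets it → [u].
/ɡ/ — not in any rule's target class → [ɡ].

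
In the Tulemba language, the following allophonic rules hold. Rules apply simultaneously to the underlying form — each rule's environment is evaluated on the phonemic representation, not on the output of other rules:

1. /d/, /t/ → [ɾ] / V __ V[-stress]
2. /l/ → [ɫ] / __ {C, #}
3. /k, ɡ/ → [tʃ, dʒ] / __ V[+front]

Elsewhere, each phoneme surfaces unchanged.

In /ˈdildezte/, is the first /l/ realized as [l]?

No

/l/ meets the environment for rule 2 (word-finally or immediately before a consonant) → [ɫ].
The actual realization is [ɫ], not [l].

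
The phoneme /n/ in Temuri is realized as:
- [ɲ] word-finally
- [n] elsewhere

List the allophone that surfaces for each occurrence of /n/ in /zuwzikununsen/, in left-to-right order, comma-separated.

[n], [n], [ɲ]

Occurrence 1 (position 8): no conditioning environment matches → elsewhere allophone [n].
Occurrence 2 (position 10): no conditioning environment matches → elsewhere allophone [n].
Occurrence 3 (position 13): word-finally → [ɲ].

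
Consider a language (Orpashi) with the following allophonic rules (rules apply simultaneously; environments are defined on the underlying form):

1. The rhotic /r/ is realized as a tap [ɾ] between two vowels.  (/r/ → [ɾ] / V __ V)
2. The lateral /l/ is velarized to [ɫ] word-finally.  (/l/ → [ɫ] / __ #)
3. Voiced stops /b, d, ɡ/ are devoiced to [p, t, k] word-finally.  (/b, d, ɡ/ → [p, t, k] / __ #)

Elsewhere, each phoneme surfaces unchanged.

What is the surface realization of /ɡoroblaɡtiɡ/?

/ɡ/ (word-initial) is in the target of rule 3 but the environment (word-finally) is not met → [ɡ].
/o/ (between /ɡ/ and /r/): no rule targets it → [o].
/r/ (between /o/ and /o/) occurs between two vowels → [ɾ] by rule 1.
/o/ (between /r/ and /b/) is unaffected → [o].
/b/ (between /o/ and /l/) fails the environment for rule 3, so it stays [b].
/l/ (between /b/ and /a/) fails the environment for rule 2, so it stays [l].
/a/ — not in any rule's target class → [a].
/ɡ/ (between /a/ and /t/) fails the environment for rule 3, so it stays [ɡ].
/t/ (between /ɡ/ and /i/): no rule targets it → [t].
/i/ (between /t/ and /ɡ/) is unaffected → [i].
/ɡ/ meets the environment for rule 3 (word-finally) → [k].

[ɡoɾoblaɡtik]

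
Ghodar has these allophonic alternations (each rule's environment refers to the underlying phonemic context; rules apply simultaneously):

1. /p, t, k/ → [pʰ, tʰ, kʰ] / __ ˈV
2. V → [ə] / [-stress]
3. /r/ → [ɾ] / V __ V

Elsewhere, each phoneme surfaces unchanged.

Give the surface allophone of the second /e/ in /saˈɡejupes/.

/e/ (between /p/ and /s/): in an unstressed syllable, so rule 2 applies → [ə].

[ə]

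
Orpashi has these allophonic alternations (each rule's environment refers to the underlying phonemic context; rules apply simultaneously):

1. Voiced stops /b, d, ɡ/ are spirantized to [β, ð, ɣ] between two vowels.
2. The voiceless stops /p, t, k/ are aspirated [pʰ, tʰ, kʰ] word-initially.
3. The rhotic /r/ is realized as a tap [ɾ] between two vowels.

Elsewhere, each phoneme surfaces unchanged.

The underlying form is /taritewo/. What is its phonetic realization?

[tʰaɾitewo]

/t/ — word-initial, word-initially — surfaces as [tʰ] (rule 2).
Rule 3 applies to /r/ (between /a/ and /i/: between two vowels) → [ɾ].
/t/ (between /i/ and /e/): rule 2 targets it, but not word-initially → unchanged [t].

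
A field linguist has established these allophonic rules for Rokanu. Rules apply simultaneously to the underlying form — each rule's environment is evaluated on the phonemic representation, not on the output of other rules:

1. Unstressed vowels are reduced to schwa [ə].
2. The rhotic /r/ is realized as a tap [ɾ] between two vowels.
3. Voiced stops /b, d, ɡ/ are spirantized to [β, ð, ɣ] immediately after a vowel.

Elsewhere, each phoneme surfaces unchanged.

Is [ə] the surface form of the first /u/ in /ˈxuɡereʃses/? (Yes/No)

/u/ (between /x/ and /ɡ/): rule 1 targets it, but not in an unstressed syllable → unchanged [u].
The actual realization is [u], not [ə].

No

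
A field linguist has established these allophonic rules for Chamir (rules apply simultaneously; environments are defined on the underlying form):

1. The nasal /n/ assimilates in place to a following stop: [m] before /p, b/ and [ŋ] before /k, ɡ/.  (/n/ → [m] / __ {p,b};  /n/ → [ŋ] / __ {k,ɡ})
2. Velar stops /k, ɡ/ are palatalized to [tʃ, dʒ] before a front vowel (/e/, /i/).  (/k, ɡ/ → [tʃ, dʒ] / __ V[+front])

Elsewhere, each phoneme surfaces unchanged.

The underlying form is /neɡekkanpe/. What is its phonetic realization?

/n/ (word-initial) is in the target of rule 1 but the environment (before a labial or velar stop) is not met → [n].
/ɡ/ meets the environment for rule 2 (before a front vowel) → [dʒ].
/k/ (between /e/ and /k/) fails the environment for rule 2, so it stays [k].
/k/ (between /k/ and /a/) fails the environment for rule 2, so it stays [k].
/n/ meets the environment for rule 1 (before a labial or velar stop) → [m].

[nedʒekkampe]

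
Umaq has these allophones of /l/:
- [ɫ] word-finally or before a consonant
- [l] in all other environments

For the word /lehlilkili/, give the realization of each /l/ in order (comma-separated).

[l], [l], [ɫ], [l]

Occurrence 1 (position 1): no conditioning environment matches → elsewhere allophone [l].
Occurrence 2 (position 4): no conditioning environment matches → elsewhere allophone [l].
Occurrence 3 (position 6): word-finally or before a consonant → [ɫ].
Occurrence 4 (position 9): no conditioning environment matches → elsewhere allophone [l].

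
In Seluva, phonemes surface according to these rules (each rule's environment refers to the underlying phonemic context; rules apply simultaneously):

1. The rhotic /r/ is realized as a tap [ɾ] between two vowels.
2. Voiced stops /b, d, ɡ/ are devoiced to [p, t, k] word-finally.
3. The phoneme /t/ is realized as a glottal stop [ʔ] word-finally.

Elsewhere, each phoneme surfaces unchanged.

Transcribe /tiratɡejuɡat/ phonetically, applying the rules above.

[tiɾatɡejuɡaʔ]

/t/ — word-initial; rule 3 does not apply here → [t].
/i/ (between /t/ and /r/): no rule targets it → [i].
/r/ meets the environment for rule 1 (between two vowels) → [ɾ].
/a/ (between /r/ and /t/): no rule targets it → [a].
/t/ (between /a/ and /ɡ/): rule 3 targets it, but not word-finally → unchanged [t].
/ɡ/ (between /t/ and /e/) fails the environment for rule 2, so it stays [ɡ].
/e/ stays [e].
/j/ (between /e/ and /u/): no rule targets it → [j].
/u/ (between /j/ and /ɡ/): no rule targets it → [u].
/ɡ/ (between /u/ and /a/) is in the target of rule 2 but the environment (word-finally) is not met → [ɡ].
/a/ stays [a].
Rule 3 applies to /t/ (word-final: word-finally) → [ʔ].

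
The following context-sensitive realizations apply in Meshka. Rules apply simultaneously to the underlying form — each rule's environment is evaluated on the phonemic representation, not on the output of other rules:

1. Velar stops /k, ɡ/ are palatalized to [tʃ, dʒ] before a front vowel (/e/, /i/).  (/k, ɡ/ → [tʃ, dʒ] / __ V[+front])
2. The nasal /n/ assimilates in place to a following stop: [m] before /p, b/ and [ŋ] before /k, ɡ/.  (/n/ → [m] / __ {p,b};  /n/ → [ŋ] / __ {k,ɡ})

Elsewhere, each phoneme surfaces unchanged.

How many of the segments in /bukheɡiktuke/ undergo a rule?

Segments that undergo a rule: /ɡ/ → [dʒ] (rule 1); /k/ → [tʃ] (rule 1).
All other segments surface unchanged.

2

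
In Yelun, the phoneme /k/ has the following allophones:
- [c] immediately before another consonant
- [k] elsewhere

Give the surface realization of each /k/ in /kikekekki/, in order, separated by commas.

[k], [k], [k], [c], [k]

Occurrence 1 (position 1): no conditioning environment matches → elsewhere allophone [k].
Occurrence 2 (position 3): no conditioning environment matches → elsewhere allophone [k].
Occurrence 3 (position 5): no conditioning environment matches → elsewhere allophone [k].
Occurrence 4 (position 7): immediately before another consonant → [c].
Occurrence 5 (position 8): no conditioning environment matches → elsewhere allophone [k].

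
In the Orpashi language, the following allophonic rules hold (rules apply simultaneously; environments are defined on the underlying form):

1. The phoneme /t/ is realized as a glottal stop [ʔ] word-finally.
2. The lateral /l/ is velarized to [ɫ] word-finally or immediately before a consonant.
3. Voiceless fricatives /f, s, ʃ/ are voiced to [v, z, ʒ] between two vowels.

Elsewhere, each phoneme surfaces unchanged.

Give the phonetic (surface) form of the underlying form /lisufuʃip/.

/l/ (word-initial): rule 2 targets it, but not word-finally or immediately before a consonant → unchanged [l].
/i/ (between /l/ and /s/) is unaffected → [i].
/s/ — between /i/ and /u/, between two vowels — surfaces as [z] (rule 3).
/u/ stays [u].
/f/ — between /u/ and /u/, between two vowels — surfaces as [v] (rule 3).
/u/ (between /f/ and /ʃ/): no rule targets it → [u].
/ʃ/ — between /u/ and /i/, between two vowels — surfaces as [ʒ] (rule 3).
/i/ — not in any rule's target class → [i].
/p/ — not in any rule's target class → [p].

[lizuvuʒip]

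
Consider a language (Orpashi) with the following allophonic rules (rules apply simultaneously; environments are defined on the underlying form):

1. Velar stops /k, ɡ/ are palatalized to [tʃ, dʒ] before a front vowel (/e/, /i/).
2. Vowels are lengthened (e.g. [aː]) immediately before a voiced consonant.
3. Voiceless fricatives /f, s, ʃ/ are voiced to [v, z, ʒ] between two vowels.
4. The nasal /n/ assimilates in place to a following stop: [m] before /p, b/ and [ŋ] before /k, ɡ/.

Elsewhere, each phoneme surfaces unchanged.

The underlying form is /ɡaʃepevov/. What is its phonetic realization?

[ɡaʒepeːvoːv]

/ɡ/ (word-initial): rule 1 targets it, but not before a front vowel → unchanged [ɡ].
/a/ — between /ɡ/ and /ʃ/; rule 2 does not apply here → [a].
/ʃ/ (between /a/ and /e/) occurs between two vowels → [ʒ] by rule 3.
/e/ (between /ʃ/ and /p/): rule 2 targets it, but not before a voiced consonant → unchanged [e].
/p/ — not in any rule's target class → [p].
/e/ meets the environment for rule 2 (before a voiced consonant) → [eː].
/v/ (between /e/ and /o/) is unaffected → [v].
/o/ (between /v/ and /v/) occurs before a voiced consonant → [oː] by rule 2.
/v/ stays [v].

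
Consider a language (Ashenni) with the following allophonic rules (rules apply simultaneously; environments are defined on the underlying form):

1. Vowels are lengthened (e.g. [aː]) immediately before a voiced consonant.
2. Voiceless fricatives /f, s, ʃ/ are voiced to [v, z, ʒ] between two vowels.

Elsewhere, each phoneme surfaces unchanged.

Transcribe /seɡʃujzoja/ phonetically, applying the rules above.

/s/ (word-initial): rule 2 targets it, but not between two vowels → unchanged [s].
/e/ (between /s/ and /ɡ/): before a voiced consonant, so rule 1 applies → [eː].
/ʃ/ — between /ɡ/ and /u/; rule 2 does not apply here → [ʃ].
/u/ — between /ʃ/ and /j/, before a voiced consonant — surfaces as [uː] (rule 1).
/o/ (between /z/ and /j/): before a voiced consonant, so rule 1 applies → [oː].
/a/ (word-final) is in the target of rule 1 but the environment (before a voiced consonant) is not met → [a].

[seːɡʃuːjzoːja]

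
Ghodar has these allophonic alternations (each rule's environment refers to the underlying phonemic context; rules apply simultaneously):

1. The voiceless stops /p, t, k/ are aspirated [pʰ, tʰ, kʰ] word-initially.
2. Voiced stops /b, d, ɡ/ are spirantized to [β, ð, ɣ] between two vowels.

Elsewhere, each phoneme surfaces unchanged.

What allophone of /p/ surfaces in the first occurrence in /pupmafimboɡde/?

/p/ meets the environment for rule 1 (word-initially) → [pʰ].

[pʰ]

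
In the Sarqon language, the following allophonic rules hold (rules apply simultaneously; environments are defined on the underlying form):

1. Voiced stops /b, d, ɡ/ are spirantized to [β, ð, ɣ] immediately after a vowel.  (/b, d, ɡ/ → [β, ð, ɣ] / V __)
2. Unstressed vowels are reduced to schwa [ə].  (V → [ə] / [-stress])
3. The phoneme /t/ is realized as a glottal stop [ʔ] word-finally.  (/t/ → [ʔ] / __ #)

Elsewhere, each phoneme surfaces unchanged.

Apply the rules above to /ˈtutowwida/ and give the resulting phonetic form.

[ˈtutəwwəðə]

/t/ (word-initial): rule 3 targets it, but not word-finally → unchanged [t].
/u/ (between /t/ and /t/): rule 2 targets it, but not in an unstressed syllable → unchanged [u].
/t/ (between /u/ and /o/) is in the target of rule 3 but the environment (word-finally) is not met → [t].
/o/ (between /t/ and /w/) occurs in an unstressed syllable → [ə] by rule 2.
/w/ (between /o/ and /w/) is unaffected → [w].
/w/ (between /w/ and /i/): no rule targets it → [w].
Rule 2 applies to /i/ (between /w/ and /d/: in an unstressed syllable) → [ə].
/d/ (between /i/ and /a/) occurs immediately after a vowel → [ð] by rule 1.
/a/ (word-final): in an unstressed syllable, so rule 2 applies → [ə].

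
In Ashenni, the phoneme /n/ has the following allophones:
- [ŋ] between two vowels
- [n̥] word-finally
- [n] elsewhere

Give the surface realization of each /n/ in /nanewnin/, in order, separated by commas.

Occurrence 1 (position 1): no conditioning environment matches → elsewhere allophone [n].
Occurrence 2 (position 3): between two vowels → [ŋ].
Occurrence 3 (position 6): no conditioning environment matches → elsewhere allophone [n].
Occurrence 4 (position 8): word-finally → [n̥].

[n], [ŋ], [n], [n̥]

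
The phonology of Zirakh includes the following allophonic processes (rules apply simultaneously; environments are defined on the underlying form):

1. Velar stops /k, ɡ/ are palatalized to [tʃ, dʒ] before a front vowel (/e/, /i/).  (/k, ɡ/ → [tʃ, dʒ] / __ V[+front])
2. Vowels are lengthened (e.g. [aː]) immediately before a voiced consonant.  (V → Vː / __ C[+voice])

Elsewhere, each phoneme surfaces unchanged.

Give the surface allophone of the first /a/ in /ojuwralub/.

/a/ (between /r/ and /l/) occurs before a voiced consonant → [aː] by rule 2.

[aː]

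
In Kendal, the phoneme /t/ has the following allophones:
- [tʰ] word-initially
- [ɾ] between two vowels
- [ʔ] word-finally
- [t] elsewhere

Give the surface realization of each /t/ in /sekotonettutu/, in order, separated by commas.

[ɾ], [t], [t], [ɾ]

Occurrence 1 (position 5): between two vowels → [ɾ].
Occurrence 2 (position 9): no conditioning environment matches → elsewhere allophone [t].
Occurrence 3 (position 10): no conditioning environment matches → elsewhere allophone [t].
Occurrence 4 (position 12): between two vowels → [ɾ].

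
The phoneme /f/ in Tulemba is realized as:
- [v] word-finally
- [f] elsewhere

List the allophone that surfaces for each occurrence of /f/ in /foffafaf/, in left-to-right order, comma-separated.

Occurrence 1 (position 1): no conditioning environment matches → elsewhere allophone [f].
Occurrence 2 (position 3): no conditioning environment matches → elsewhere allophone [f].
Occurrence 3 (position 4): no conditioning environment matches → elsewhere allophone [f].
Occurrence 4 (position 6): no conditioning environment matches → elsewhere allophone [f].
Occurrence 5 (position 8): word-finally → [v].

[f], [f], [f], [f], [v]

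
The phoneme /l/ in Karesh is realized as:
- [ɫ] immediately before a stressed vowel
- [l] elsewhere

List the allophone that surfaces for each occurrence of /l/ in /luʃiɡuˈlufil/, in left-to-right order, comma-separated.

Occurrence 1 (position 1): no conditioning environment matches → elsewhere allophone [l].
Occurrence 2 (position 7): immediately before a stressed vowel → [ɫ].
Occurrence 3 (position 11): no conditioning environment matches → elsewhere allophone [l].

[l], [ɫ], [l]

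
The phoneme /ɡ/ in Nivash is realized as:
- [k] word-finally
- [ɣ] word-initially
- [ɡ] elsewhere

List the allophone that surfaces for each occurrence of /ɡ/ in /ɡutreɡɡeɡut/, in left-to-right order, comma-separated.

[ɣ], [ɡ], [ɡ], [ɡ]

Occurrence 1 (position 1): word-initially → [ɣ].
Occurrence 2 (position 6): no conditioning environment matches → elsewhere allophone [ɡ].
Occurrence 3 (position 7): no conditioning environment matches → elsewhere allophone [ɡ].
Occurrence 4 (position 9): no conditioning environment matches → elsewhere allophone [ɡ].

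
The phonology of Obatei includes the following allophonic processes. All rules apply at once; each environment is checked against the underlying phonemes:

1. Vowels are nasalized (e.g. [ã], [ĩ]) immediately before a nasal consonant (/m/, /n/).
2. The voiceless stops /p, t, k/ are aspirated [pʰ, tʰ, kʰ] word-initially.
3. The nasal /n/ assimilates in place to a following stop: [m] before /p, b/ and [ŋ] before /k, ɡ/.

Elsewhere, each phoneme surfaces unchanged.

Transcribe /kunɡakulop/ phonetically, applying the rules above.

[kʰũŋɡakulop]

/k/ (word-initial): word-initially, so rule 2 applies → [kʰ].
/u/ (between /k/ and /n/) occurs before a nasal consonant → [ũ] by rule 1.
/n/ (between /u/ and /ɡ/): before a labial or velar stop, so rule 3 applies → [ŋ].
/a/ (between /ɡ/ and /k/) fails the environment for rule 1, so it stays [a].
/k/ (between /a/ and /u/) fails the environment for rule 2, so it stays [k].
/u/ (between /k/ and /l/): rule 1 targets it, but not before a nasal consonant → unchanged [u].
/o/ (between /l/ and /p/) is in the target of rule 1 but the environment (before a nasal consonant) is not met → [o].
/p/ — word-final; rule 2 does not apply here → [p].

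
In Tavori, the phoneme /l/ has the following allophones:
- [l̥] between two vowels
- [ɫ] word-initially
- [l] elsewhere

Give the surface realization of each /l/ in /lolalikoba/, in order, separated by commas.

Occurrence 1 (position 1): word-initially → [ɫ].
Occurrence 2 (position 3): between two vowels → [l̥].
Occurrence 3 (position 5): between two vowels → [l̥].

[ɫ], [l̥], [l̥]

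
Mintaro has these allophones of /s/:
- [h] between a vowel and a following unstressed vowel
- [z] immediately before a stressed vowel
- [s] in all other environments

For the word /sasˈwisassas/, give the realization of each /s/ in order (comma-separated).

[s], [s], [h], [s], [s], [s]

Occurrence 1 (position 1): no conditioning environment matches → elsewhere allophone [s].
Occurrence 2 (position 3): no conditioning environment matches → elsewhere allophone [s].
Occurrence 3 (position 6): between a vowel and a following unstressed vowel → [h].
Occurrence 4 (position 8): no conditioning environment matches → elsewhere allophone [s].
Occurrence 5 (position 9): no conditioning environment matches → elsewhere allophone [s].
Occurrence 6 (position 11): no conditioning environment matches → elsewhere allophone [s].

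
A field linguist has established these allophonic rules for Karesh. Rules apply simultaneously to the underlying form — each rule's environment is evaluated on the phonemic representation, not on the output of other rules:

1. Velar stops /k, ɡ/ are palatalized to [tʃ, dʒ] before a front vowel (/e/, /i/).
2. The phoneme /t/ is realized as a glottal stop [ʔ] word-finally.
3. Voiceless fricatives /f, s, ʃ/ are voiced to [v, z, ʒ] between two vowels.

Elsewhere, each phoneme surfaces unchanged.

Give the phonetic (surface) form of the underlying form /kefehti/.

[tʃevehti]

/k/ (word-initial): before a front vowel, so rule 1 applies → [tʃ].
/e/ stays [e].
/f/ (between /e/ and /e/) occurs between two vowels → [v] by rule 3.
/e/ (between /f/ and /h/) is unaffected → [e].
/h/ (between /e/ and /t/) is unaffected → [h].
/t/ (between /h/ and /i/): rule 2 targets it, but not word-finally → unchanged [t].
/i/ stays [i].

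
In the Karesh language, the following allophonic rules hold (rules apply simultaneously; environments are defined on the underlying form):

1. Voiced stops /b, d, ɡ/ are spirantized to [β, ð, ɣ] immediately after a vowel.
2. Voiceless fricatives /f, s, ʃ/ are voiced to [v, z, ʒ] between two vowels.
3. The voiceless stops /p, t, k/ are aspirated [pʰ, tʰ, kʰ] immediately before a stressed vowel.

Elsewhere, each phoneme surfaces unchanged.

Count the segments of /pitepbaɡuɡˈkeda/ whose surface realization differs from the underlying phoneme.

Segments that undergo a rule: /ɡ/ → [ɣ] (rule 1); /ɡ/ → [ɣ] (rule 1); /k/ → [kʰ] (rule 3); /d/ → [ð] (rule 1).
All other segments surface unchanged.

4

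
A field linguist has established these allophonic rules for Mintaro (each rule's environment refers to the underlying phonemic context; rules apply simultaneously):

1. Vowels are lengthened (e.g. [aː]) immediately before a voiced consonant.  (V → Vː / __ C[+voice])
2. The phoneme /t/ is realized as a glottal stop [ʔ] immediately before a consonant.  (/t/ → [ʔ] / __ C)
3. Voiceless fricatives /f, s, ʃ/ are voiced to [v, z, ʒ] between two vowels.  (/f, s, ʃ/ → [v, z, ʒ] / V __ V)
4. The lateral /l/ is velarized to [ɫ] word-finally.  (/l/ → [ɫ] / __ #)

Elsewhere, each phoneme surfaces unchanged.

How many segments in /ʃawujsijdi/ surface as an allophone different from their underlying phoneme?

Segments that undergo a rule: /a/ → [aː] (rule 1); /u/ → [uː] (rule 1); /i/ → [iː] (rule 1).
All other segments surface unchanged.

3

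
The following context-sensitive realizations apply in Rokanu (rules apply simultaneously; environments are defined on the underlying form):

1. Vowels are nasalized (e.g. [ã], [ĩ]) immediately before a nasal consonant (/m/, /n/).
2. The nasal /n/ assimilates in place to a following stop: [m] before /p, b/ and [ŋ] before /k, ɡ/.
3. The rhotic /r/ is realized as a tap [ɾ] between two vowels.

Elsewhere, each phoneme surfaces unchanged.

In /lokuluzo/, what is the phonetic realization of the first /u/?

/u/ — between /k/ and /l/; rule 1 does not apply here → [u].

[u]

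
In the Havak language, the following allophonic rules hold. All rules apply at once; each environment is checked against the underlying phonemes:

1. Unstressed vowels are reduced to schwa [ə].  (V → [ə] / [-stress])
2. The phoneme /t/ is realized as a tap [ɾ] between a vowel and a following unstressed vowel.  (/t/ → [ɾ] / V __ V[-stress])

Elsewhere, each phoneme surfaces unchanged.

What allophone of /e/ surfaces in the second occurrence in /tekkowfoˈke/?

[e]

/e/ (word-final) is in the target of rule 1 but the environment (in an unstressed syllable) is not met → [e].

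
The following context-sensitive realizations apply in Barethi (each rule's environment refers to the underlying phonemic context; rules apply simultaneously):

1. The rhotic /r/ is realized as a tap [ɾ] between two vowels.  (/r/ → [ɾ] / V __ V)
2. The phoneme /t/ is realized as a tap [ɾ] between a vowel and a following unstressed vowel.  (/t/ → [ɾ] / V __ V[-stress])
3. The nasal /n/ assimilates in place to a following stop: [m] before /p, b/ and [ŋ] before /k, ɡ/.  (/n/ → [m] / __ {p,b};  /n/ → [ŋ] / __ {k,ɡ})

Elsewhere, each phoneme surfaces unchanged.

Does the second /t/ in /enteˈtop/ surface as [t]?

Yes

/t/ (between /e/ and /o/) fails the environment for rule 2, so it stays [t].
The actual realization is [t], which matches [t].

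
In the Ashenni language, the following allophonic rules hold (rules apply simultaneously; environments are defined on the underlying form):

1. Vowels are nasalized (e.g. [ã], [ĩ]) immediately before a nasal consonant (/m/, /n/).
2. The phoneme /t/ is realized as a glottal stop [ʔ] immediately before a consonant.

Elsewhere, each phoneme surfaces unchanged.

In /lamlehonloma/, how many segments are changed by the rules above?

3

Segments that undergo a rule: /a/ → [ã] (rule 1); /o/ → [õ] (rule 1); /o/ → [õ] (rule 1).
All other segments surface unchanged.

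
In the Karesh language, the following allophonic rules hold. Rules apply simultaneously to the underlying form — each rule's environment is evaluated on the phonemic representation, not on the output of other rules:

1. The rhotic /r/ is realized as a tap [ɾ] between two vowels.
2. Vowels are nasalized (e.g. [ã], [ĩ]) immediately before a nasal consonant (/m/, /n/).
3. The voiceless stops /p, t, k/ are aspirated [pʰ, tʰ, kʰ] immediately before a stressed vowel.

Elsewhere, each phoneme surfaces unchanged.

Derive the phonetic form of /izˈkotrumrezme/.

/i/ (word-initial) fails the environment for rule 2, so it stays [i].
/z/ (between /i/ and /k/) is unaffected → [z].
/k/ (between /z/ and /o/) occurs immediately before a stressed vowel → [kʰ] by rule 3.
/o/ — between /k/ and /t/; rule 2 does not apply here → [o].
/t/ — between /o/ and /r/; rule 3 does not apply here → [t].
/r/ (between /t/ and /u/): rule 1 targets it, but not between two vowels → unchanged [r].
/u/ meets the environment for rule 2 (before a nasal consonant) → [ũ].
/m/ (between /u/ and /r/): no rule targets it → [m].
/r/ (between /m/ and /e/): rule 1 targets it, but not between two vowels → unchanged [r].
/e/ (between /r/ and /z/) is in the target of rule 2 but the environment (before a nasal consonant) is not met → [e].
/z/ — not in any rule's target class → [z].
/m/ (between /z/ and /e/): no rule targets it → [m].
/e/ (word-final) is in the target of rule 2 but the environment (before a nasal consonant) is not met → [e].

[izˈkʰotrũmrezme]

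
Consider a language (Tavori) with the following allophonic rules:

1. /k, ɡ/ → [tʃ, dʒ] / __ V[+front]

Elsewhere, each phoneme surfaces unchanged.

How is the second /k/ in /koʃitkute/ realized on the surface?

/k/ — between /t/ and /u/; rule 1 does not apply here → [k].

[k]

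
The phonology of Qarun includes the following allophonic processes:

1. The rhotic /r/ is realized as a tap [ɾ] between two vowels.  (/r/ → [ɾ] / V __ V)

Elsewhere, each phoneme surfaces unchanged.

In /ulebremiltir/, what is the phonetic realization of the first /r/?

/r/ (between /b/ and /e/) is in the target of rule 1 but the environment (between two vowels) is not met → [r].

[r]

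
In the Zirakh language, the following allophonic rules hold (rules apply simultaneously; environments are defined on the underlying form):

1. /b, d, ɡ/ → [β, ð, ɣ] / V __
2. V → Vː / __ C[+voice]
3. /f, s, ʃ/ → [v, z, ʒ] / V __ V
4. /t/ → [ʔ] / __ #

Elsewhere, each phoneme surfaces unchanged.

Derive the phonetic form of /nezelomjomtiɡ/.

/n/ (word-initial) is unaffected → [n].
/e/ (between /n/ and /z/) occurs before a voiced consonant → [eː] by rule 2.
/z/ — not in any rule's target class → [z].
/e/ (between /z/ and /l/): before a voiced consonant, so rule 2 applies → [eː].
/l/ (between /e/ and /o/): no rule targets it → [l].
/o/ (between /l/ and /m/): before a voiced consonant, so rule 2 applies → [oː].
/m/ stays [m].
/j/ (between /m/ and /o/) is unaffected → [j].
Rule 2 applies to /o/ (between /j/ and /m/: before a voiced consonant) → [oː].
/m/ (between /o/ and /t/) is unaffected → [m].
/t/ — between /m/ and /i/; rule 4 does not apply here → [t].
/i/ (between /t/ and /ɡ/) occurs before a voiced consonant → [iː] by rule 2.
/ɡ/ meets the environment for rule 1 (immediately after a vowel) → [ɣ].

[neːzeːloːmjoːmtiːɣ]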